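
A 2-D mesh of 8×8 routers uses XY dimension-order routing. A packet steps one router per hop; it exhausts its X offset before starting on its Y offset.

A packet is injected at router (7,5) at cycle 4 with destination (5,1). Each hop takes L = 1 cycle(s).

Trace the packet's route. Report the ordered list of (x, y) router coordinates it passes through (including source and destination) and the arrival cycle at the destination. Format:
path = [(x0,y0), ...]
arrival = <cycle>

t=4: at (7,5)
t=5: at (6,5) after W
t=6: at (5,5) after W
t=7: at (5,4) after S
t=8: at (5,3) after S
t=9: at (5,2) after S
t=10: at (5,1) after S

path = [(7,5), (6,5), (5,5), (5,4), (5,3), (5,2), (5,1)]
arrival = 10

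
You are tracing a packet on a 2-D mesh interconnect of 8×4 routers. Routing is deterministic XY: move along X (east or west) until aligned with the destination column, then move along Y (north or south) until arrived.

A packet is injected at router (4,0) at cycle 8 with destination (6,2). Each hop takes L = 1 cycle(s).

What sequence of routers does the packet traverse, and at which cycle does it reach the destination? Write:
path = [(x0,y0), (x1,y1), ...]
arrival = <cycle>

[0] x=4 y=0 t=8
[1] x=5 y=0 t=9 →E
[2] x=6 y=0 t=10 →E
[3] x=6 y=1 t=11 →N
[4] x=6 y=2 t=12 →N

path = [(4,0), (5,0), (6,0), (6,1), (6,2)]
arrival = 12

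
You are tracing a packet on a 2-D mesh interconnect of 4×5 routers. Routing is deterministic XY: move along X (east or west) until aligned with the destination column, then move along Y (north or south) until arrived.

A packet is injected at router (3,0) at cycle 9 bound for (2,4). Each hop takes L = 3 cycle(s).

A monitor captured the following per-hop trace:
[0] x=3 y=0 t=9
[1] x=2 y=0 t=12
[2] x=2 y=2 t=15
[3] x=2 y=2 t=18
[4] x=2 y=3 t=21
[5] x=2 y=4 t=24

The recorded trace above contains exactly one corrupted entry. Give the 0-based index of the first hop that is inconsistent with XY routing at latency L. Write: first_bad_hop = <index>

check 1→ d=(-1,0) cyc+3: ok
check 2→ d=(0,2) cyc+3: BAD: non-unit step

first_bad_hop = 2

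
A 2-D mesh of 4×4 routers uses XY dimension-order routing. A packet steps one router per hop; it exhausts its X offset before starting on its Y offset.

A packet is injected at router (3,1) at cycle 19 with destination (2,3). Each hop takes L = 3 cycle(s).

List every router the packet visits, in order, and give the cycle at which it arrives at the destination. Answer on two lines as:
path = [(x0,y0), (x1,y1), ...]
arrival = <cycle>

path = [(3,1), (2,1), (2,2), (2,3)]
arrival = 28

[0] x=3 y=1 t=19
[1] x=2 y=1 t=22 →W
[2] x=2 y=2 t=25 →N
[3] x=2 y=3 t=28 →N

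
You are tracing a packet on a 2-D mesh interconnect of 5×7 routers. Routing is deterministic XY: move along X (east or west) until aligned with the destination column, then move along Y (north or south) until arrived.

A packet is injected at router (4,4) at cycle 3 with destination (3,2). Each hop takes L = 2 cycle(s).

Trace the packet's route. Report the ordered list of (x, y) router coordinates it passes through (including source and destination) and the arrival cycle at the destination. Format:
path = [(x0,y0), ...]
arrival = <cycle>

  0. router=(4,4) cycle=3 (inject)
  1. router=(3,4) cycle=5 dir=W
  2. router=(3,3) cycle=7 dir=S
  3. router=(3,2) cycle=9 dir=S

path = [(4,4), (3,4), (3,3), (3,2)]
arrival = 9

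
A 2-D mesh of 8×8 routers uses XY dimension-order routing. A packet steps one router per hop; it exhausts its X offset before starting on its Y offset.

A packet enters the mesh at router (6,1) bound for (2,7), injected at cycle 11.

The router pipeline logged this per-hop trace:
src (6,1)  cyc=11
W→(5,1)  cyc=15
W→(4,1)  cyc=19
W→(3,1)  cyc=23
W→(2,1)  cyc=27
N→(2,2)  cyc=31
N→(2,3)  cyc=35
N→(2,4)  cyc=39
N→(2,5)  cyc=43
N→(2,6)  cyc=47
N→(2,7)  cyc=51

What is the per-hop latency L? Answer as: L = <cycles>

L = 4

Between hops 0 and 1 the cycle counter advances 15 − 11 = 4.
Each hop adds L, hence L = 4.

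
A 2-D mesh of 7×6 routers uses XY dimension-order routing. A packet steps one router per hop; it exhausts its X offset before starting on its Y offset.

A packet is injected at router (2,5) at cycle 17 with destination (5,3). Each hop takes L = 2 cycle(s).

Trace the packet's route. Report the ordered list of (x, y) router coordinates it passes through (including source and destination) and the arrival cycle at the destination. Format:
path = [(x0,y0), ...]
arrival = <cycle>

path = [(2,5), (3,5), (4,5), (5,5), (5,4), (5,3)]
arrival = 27

#0 — 2,5 | c17
#1 — 3,5 | c19 | E
#2 — 4,5 | c21 | E
#3 — 5,5 | c23 | E
#4 — 5,4 | c25 | S
#5 — 5,3 | c27 | S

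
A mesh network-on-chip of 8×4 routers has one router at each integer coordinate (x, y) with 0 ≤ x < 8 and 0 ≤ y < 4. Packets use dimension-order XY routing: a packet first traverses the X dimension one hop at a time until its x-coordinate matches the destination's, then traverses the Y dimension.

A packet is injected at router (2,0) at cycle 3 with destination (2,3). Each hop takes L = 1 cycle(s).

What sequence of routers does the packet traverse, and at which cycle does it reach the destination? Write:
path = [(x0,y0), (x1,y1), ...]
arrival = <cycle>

#0 — 2,0 | c3
#1 — 2,1 | c4 | N
#2 — 2,2 | c5 | N
#3 — 2,3 | c6 | N

path = [(2,0), (2,1), (2,2), (2,3)]
arrival = 6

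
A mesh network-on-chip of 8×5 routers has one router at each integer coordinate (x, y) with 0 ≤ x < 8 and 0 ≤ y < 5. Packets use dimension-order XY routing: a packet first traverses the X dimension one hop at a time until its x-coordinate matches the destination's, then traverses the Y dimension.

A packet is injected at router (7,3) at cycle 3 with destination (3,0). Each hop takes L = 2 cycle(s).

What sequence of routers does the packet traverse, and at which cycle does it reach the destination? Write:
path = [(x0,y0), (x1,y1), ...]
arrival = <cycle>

#0 — 7,3 | c3
#1 — 6,3 | c5 | W
#2 — 5,3 | c7 | W
#3 — 4,3 | c9 | W
#4 — 3,3 | c11 | W
#5 — 3,2 | c13 | S
#6 — 3,1 | c15 | S
#7 — 3,0 | c17 | S

path = [(7,3), (6,3), (5,3), (4,3), (3,3), (3,2), (3,1), (3,0)]
arrival = 17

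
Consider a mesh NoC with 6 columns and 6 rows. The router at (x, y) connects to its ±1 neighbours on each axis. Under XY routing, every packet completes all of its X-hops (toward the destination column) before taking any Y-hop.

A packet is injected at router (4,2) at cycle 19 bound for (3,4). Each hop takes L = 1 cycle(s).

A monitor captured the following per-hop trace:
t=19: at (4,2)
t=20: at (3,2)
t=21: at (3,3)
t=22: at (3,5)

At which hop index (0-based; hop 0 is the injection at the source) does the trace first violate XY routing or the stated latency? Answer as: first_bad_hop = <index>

first_bad_hop = 3

  1: Δx=-1 Δy=+0 Δt=1 [ok]
  2: Δx=+0 Δy=+1 Δt=1 [ok]
  3: Δx=+0 Δy=+2 Δt=1 [BAD: non-unit step]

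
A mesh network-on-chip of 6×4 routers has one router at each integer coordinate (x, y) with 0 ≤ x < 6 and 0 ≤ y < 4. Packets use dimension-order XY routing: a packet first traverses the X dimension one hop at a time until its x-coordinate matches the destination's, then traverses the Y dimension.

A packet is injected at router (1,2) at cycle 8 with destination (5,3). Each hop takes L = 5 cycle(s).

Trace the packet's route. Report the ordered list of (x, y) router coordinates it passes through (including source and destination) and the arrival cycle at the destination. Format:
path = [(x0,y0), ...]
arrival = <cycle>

hop 0: (1,2) @ cyc 8
hop 1: (2,2) @ cyc 13  [E]
hop 2: (3,2) @ cyc 18  [E]
hop 3: (4,2) @ cyc 23  [E]
hop 4: (5,2) @ cyc 28  [E]
hop 5: (5,3) @ cyc 33  [N]

path = [(1,2), (2,2), (3,2), (4,2), (5,2), (5,3)]
arrival = 33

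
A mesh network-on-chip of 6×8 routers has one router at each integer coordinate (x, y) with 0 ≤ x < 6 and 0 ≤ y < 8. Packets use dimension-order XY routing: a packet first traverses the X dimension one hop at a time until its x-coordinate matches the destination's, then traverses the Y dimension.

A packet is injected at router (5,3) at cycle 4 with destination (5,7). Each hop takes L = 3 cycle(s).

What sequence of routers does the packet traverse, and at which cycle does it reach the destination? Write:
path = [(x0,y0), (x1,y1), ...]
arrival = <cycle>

[0] x=5 y=3 t=4
[1] x=5 y=4 t=7 →N
[2] x=5 y=5 t=10 →N
[3] x=5 y=6 t=13 →N
[4] x=5 y=7 t=16 →N

path = [(5,3), (5,4), (5,5), (5,6), (5,7)]
arrival = 16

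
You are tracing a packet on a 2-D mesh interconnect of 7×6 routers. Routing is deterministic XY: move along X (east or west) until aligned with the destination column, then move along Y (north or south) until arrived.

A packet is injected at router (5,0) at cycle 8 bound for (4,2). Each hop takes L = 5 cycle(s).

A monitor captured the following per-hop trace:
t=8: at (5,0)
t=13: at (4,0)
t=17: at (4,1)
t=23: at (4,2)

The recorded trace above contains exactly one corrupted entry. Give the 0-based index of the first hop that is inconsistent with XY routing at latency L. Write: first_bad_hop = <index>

first_bad_hop = 2

hop 1: step (-1,+0), +5 cyc — ok
hop 2: step (+0,+1), +4 cyc — BAD: Δcyc=4≠L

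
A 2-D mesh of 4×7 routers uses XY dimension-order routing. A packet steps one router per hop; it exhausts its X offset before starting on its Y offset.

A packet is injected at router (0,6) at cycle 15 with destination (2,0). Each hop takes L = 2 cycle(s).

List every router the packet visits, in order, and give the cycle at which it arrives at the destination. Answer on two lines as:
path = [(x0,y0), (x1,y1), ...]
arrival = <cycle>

path = [(0,6), (1,6), (2,6), (2,5), (2,4), (2,3), (2,2), (2,1), (2,0)]
arrival = 31

[0] x=0 y=6 t=15
[1] x=1 y=6 t=17 →E
[2] x=2 y=6 t=19 →E
[3] x=2 y=5 t=21 →S
[4] x=2 y=4 t=23 →S
[5] x=2 y=3 t=25 →S
[6] x=2 y=2 t=27 →S
[7] x=2 y=1 t=29 →S
[8] x=2 y=0 t=31 →S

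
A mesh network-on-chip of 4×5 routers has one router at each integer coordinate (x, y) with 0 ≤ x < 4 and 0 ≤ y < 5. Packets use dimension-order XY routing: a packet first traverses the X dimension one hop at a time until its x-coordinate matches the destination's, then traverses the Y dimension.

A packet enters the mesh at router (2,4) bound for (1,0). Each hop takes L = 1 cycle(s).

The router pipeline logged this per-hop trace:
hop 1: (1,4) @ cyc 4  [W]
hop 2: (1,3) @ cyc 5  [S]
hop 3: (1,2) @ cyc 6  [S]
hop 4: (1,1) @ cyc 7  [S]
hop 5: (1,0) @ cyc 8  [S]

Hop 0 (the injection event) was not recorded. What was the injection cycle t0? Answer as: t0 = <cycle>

The first recorded entry is hop 1 at cycle 4.
So t0 = 4 − 1·1 = 3.

t0 = 3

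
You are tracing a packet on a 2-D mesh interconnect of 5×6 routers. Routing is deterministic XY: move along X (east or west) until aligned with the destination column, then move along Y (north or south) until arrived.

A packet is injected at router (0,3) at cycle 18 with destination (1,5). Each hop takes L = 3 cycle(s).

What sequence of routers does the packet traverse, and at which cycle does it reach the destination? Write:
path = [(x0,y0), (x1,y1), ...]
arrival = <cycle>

path = [(0,3), (1,3), (1,4), (1,5)]
arrival = 27

hop 0: (0,3) @ cyc 18
hop 1: (1,3) @ cyc 21  [E]
hop 2: (1,4) @ cyc 24  [N]
hop 3: (1,5) @ cyc 27  [N]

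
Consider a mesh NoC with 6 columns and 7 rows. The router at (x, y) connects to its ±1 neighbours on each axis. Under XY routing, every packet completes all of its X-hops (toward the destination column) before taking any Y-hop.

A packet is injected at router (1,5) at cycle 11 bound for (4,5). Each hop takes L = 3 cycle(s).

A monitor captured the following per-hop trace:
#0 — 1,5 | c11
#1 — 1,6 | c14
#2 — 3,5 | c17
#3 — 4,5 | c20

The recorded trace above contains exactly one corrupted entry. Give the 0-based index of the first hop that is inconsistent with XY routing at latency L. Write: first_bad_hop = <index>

check 1→ d=(0,1) cyc+3: BAD: Y-move but x=1≠4

first_bad_hop = 1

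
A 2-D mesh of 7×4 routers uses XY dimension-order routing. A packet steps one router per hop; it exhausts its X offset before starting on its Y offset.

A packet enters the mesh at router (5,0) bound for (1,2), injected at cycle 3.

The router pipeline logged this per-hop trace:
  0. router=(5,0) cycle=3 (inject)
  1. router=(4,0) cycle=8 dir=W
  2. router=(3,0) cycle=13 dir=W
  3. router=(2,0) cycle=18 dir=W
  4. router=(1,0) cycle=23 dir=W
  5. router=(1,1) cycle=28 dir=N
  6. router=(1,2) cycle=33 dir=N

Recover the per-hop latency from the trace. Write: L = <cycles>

cyc[1] − cyc[0] = 8 − 3 = 5.
Per-hop latency L = Δcyc = 5.

L = 5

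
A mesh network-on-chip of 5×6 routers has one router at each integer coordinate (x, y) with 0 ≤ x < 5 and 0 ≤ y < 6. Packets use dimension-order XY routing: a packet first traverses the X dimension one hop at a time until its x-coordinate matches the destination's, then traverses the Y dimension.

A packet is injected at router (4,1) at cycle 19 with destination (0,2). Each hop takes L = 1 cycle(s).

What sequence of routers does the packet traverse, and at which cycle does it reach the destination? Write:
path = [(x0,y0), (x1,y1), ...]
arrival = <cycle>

path = [(4,1), (3,1), (2,1), (1,1), (0,1), (0,2)]
arrival = 24

  0. router=(4,1) cycle=19 (inject)
  1. router=(3,1) cycle=20 dir=W
  2. router=(2,1) cycle=21 dir=W
  3. router=(1,1) cycle=22 dir=W
  4. router=(0,1) cycle=23 dir=W
  5. router=(0,2) cycle=24 dir=N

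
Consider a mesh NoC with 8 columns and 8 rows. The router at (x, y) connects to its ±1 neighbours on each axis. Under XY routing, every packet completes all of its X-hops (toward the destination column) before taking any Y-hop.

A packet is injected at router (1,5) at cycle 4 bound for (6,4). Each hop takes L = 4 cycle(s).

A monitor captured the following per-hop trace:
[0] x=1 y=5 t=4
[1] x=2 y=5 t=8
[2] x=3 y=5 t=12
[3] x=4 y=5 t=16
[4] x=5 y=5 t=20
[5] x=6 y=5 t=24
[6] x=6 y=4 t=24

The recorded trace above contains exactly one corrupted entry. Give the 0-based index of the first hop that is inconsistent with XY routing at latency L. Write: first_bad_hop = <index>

first_bad_hop = 6

  1: Δx=+1 Δy=+0 Δt=4 [ok]
  2: Δx=+1 Δy=+0 Δt=4 [ok]
  3: Δx=+1 Δy=+0 Δt=4 [ok]
  4: Δx=+1 Δy=+0 Δt=4 [ok]
  5: Δx=+1 Δy=+0 Δt=4 [ok]
  6: Δx=+0 Δy=-1 Δt=0 [BAD: Δcyc=0≠L]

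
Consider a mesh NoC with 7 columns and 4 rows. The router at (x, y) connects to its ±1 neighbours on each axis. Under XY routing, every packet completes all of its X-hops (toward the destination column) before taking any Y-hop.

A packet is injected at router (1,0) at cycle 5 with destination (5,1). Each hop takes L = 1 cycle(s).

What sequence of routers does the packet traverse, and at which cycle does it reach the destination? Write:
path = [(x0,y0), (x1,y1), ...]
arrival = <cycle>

src (1,0)  cyc=5
E→(2,0)  cyc=6
E→(3,0)  cyc=7
E→(4,0)  cyc=8
E→(5,0)  cyc=9
N→(5,1)  cyc=10

path = [(1,0), (2,0), (3,0), (4,0), (5,0), (5,1)]
arrival = 10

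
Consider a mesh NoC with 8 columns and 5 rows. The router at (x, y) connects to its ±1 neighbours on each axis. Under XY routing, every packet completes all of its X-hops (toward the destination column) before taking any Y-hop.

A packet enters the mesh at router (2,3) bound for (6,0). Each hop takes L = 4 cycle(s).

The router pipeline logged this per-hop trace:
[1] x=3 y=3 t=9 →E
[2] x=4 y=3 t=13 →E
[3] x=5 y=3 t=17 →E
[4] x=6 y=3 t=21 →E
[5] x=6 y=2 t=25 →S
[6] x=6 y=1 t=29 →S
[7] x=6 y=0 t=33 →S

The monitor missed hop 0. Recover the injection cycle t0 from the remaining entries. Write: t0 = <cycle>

At hop 1 the cycle is 9; in general cyc_k = t0 + kL.
Subtract one hop: t0 = 9 − 4 = 5.

t0 = 5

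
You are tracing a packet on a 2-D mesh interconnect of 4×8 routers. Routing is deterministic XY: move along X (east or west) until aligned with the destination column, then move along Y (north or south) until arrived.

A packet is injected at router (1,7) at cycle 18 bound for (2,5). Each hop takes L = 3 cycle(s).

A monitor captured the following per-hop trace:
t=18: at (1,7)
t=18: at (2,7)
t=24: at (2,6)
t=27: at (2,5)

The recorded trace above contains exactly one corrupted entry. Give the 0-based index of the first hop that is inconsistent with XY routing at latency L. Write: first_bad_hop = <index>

  1: Δx=+1 Δy=+0 Δt=0 [BAD: Δcyc=0≠L]

first_bad_hop = 1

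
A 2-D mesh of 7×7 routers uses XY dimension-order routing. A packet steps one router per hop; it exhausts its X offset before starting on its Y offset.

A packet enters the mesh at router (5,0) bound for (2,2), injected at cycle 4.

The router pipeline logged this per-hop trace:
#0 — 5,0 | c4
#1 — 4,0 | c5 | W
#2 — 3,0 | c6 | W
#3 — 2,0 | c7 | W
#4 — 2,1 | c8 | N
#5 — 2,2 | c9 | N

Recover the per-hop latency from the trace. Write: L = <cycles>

L = 1

Between hops 0 and 1 the cycle counter advances 5 − 4 = 1.
Each hop adds L, hence L = 1.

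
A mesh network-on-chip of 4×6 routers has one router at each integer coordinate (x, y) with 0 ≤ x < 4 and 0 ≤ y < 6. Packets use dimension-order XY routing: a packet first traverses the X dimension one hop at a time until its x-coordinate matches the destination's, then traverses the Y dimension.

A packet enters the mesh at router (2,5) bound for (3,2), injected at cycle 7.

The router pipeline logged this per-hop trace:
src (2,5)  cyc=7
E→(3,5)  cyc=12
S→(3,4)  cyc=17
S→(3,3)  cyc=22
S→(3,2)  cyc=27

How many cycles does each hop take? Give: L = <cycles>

L = 5

Δcyc across hop 0→1: 12 − 7 = 5.
Per-hop latency L = Δcyc = 5.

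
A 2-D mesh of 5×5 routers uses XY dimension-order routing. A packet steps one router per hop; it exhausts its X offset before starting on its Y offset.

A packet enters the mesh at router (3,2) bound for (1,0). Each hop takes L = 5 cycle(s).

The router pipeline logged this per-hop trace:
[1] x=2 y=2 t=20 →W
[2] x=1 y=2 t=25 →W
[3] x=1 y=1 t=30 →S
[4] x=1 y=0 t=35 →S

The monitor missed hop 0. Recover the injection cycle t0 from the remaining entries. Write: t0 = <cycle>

t0 = 15

The first recorded entry is hop 1 at cycle 20.
Therefore t0 = 20 − L = 15.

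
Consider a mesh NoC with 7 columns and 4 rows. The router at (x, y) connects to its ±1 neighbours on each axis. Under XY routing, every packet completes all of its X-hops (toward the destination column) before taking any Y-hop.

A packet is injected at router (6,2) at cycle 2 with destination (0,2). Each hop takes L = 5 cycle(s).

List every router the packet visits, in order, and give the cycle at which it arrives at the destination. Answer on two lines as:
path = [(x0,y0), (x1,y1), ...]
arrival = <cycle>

path = [(6,2), (5,2), (4,2), (3,2), (2,2), (1,2), (0,2)]
arrival = 32

src (6,2)  cyc=2
W→(5,2)  cyc=7
W→(4,2)  cyc=12
W→(3,2)  cyc=17
W→(2,2)  cyc=22
W→(1,2)  cyc=27
W→(0,2)  cyc=32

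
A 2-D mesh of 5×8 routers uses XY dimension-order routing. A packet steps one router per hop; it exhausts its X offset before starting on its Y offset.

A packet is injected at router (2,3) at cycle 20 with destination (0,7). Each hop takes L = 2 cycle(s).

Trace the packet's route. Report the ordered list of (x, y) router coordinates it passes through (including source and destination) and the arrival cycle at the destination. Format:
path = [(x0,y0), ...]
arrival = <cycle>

path = [(2,3), (1,3), (0,3), (0,4), (0,5), (0,6), (0,7)]
arrival = 32

hop 0: (2,3) @ cyc 20
hop 1: (1,3) @ cyc 22  [W]
hop 2: (0,3) @ cyc 24  [W]
hop 3: (0,4) @ cyc 26  [N]
hop 4: (0,5) @ cyc 28  [N]
hop 5: (0,6) @ cyc 30  [N]
hop 6: (0,7) @ cyc 32  [N]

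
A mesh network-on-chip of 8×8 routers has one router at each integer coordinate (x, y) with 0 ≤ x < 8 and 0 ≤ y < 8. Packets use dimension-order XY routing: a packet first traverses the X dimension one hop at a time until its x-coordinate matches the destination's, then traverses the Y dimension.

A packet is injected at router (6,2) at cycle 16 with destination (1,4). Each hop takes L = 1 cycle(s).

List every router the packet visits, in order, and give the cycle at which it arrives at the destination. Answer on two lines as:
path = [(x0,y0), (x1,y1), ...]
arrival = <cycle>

path = [(6,2), (5,2), (4,2), (3,2), (2,2), (1,2), (1,3), (1,4)]
arrival = 23

#0 — 6,2 | c16
#1 — 5,2 | c17 | W
#2 — 4,2 | c18 | W
#3 — 3,2 | c19 | W
#4 — 2,2 | c20 | W
#5 — 1,2 | c21 | W
#6 — 1,3 | c22 | N
#7 — 1,4 | c23 | N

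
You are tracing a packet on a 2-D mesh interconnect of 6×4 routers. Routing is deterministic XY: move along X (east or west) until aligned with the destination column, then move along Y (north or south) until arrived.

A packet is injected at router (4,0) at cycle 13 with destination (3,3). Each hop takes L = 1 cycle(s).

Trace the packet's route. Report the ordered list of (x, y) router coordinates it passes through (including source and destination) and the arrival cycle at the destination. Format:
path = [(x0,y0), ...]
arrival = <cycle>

hop 0: (4,0) @ cyc 13
hop 1: (3,0) @ cyc 14  [W]
hop 2: (3,1) @ cyc 15  [N]
hop 3: (3,2) @ cyc 16  [N]
hop 4: (3,3) @ cyc 17  [N]

path = [(4,0), (3,0), (3,1), (3,2), (3,3)]
arrival = 17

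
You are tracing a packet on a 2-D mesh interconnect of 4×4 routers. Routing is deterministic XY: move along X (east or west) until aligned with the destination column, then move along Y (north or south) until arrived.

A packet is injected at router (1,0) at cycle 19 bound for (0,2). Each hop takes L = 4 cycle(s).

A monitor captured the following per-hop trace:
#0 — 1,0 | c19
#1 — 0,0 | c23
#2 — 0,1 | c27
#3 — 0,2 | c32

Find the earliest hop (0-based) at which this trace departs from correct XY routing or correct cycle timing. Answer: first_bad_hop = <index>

hop 1: step (-1,+0), +4 cyc — ok
hop 2: step (+0,+1), +4 cyc — ok
hop 3: step (+0,+1), +5 cyc — BAD: Δcyc=5≠L

first_bad_hop = 3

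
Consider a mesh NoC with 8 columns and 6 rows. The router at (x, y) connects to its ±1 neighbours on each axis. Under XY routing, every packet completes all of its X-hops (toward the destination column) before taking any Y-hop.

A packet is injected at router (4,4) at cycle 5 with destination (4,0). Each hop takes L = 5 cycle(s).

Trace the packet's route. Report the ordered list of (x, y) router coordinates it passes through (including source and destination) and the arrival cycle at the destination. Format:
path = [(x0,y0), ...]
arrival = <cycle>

path = [(4,4), (4,3), (4,2), (4,1), (4,0)]
arrival = 25

#0 — 4,4 | c5
#1 — 4,3 | c10 | S
#2 — 4,2 | c15 | S
#3 — 4,1 | c20 | S
#4 — 4,0 | c25 | S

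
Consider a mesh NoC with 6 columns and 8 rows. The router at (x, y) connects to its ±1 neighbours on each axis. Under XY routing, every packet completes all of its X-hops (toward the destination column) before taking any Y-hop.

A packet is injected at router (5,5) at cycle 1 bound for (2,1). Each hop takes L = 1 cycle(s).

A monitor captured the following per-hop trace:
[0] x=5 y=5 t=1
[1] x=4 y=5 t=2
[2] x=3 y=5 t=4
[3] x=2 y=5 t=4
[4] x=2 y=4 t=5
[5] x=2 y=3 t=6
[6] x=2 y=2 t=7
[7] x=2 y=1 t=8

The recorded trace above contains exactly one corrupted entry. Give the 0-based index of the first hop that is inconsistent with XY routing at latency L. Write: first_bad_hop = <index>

first_bad_hop = 2

hop 1: step (-1,+0), +1 cyc — ok
hop 2: step (-1,+0), +2 cyc — BAD: Δcyc=2≠L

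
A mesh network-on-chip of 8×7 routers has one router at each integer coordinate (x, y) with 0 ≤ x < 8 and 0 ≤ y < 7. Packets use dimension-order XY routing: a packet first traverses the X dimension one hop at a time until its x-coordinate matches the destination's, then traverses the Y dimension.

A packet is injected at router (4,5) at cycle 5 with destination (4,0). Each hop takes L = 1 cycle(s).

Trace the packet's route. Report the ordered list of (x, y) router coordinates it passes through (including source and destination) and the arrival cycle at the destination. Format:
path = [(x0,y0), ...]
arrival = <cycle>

t=5: at (4,5)
t=6: at (4,4) after S
t=7: at (4,3) after S
t=8: at (4,2) after S
t=9: at (4,1) after S
t=10: at (4,0) after S

path = [(4,5), (4,4), (4,3), (4,2), (4,1), (4,0)]
arrival = 10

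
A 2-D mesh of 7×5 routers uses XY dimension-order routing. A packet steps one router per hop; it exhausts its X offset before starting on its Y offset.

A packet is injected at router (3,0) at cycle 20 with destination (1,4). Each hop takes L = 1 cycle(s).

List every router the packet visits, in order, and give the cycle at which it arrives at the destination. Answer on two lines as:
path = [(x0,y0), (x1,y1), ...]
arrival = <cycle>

path = [(3,0), (2,0), (1,0), (1,1), (1,2), (1,3), (1,4)]
arrival = 26

src (3,0)  cyc=20
W→(2,0)  cyc=21
W→(1,0)  cyc=22
N→(1,1)  cyc=23
N→(1,2)  cyc=24
N→(1,3)  cyc=25
N→(1,4)  cyc=26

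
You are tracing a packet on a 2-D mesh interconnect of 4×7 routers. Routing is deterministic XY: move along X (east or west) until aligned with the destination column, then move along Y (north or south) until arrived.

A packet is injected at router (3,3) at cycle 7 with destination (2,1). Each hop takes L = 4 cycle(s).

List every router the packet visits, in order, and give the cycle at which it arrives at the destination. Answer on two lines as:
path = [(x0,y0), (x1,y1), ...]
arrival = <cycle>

[0] x=3 y=3 t=7
[1] x=2 y=3 t=11 →W
[2] x=2 y=2 t=15 →S
[3] x=2 y=1 t=19 →S

path = [(3,3), (2,3), (2,2), (2,1)]
arrival = 19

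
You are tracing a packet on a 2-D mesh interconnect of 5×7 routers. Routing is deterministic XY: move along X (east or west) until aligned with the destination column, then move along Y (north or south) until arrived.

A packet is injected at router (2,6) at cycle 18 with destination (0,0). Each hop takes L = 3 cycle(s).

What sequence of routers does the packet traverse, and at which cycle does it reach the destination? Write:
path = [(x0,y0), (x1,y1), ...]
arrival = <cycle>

path = [(2,6), (1,6), (0,6), (0,5), (0,4), (0,3), (0,2), (0,1), (0,0)]
arrival = 42

[0] x=2 y=6 t=18
[1] x=1 y=6 t=21 →W
[2] x=0 y=6 t=24 →W
[3] x=0 y=5 t=27 →S
[4] x=0 y=4 t=30 →S
[5] x=0 y=3 t=33 →S
[6] x=0 y=2 t=36 →S
[7] x=0 y=1 t=39 →S
[8] x=0 y=0 t=42 →S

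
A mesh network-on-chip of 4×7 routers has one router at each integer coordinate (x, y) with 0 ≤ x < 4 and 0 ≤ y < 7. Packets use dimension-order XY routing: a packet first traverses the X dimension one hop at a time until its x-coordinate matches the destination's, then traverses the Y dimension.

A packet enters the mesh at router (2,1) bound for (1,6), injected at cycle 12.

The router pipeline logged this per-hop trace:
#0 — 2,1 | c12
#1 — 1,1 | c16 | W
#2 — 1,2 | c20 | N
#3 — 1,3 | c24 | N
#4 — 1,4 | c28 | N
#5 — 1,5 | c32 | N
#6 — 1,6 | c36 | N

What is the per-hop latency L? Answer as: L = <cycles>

cyc[1] − cyc[0] = 16 − 12 = 4.
Each hop adds L, hence L = 4.

L = 4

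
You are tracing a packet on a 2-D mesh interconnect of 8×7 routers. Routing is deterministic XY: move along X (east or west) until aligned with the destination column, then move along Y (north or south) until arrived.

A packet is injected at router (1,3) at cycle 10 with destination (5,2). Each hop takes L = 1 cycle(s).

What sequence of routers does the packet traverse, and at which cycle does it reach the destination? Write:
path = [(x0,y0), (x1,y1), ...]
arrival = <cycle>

[0] x=1 y=3 t=10
[1] x=2 y=3 t=11 →E
[2] x=3 y=3 t=12 →E
[3] x=4 y=3 t=13 →E
[4] x=5 y=3 t=14 →E
[5] x=5 y=2 t=15 →S

path = [(1,3), (2,3), (3,3), (4,3), (5,3), (5,2)]
arrival = 15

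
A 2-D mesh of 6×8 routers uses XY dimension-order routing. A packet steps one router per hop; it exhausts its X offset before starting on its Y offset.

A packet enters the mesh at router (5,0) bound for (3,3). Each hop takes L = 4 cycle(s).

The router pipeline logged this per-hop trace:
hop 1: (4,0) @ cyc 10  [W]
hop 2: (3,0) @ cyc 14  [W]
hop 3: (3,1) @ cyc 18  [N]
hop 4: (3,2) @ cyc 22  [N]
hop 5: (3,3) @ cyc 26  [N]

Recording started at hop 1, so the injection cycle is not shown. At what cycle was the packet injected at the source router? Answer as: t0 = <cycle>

The first recorded entry is hop 1 at cycle 10.
So t0 = 10 − 1·4 = 6.

t0 = 6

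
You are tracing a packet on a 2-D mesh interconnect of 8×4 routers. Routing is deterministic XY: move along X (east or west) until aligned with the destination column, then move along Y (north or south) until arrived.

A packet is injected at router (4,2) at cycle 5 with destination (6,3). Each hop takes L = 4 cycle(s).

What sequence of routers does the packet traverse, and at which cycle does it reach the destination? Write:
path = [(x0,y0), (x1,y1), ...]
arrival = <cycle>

path = [(4,2), (5,2), (6,2), (6,3)]
arrival = 17

[0] x=4 y=2 t=5
[1] x=5 y=2 t=9 →E
[2] x=6 y=2 t=13 →E
[3] x=6 y=3 t=17 →N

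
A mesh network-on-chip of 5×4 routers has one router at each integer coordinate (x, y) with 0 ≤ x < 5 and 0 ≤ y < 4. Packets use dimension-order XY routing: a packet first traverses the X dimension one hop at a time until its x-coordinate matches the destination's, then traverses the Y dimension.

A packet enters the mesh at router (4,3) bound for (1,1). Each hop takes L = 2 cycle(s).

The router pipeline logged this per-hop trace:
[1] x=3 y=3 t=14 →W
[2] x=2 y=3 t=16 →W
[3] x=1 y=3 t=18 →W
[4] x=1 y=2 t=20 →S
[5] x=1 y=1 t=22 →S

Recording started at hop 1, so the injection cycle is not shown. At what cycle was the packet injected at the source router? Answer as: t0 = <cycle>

t0 = 12

The first recorded entry is hop 1 at cycle 14.
So t0 = 14 − 1·2 = 12.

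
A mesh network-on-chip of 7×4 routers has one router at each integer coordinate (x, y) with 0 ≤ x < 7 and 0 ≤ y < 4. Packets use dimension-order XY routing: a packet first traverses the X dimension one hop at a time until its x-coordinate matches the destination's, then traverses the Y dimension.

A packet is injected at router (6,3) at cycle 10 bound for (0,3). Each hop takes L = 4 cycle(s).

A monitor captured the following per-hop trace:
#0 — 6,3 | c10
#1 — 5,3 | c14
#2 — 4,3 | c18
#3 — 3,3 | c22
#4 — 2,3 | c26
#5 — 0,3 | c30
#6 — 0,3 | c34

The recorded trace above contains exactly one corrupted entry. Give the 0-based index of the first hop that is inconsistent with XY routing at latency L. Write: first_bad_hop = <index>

first_bad_hop = 5

  1: Δx=-1 Δy=+0 Δt=4 [ok]
  2: Δx=-1 Δy=+0 Δt=4 [ok]
  3: Δx=-1 Δy=+0 Δt=4 [ok]
  4: Δx=-1 Δy=+0 Δt=4 [ok]
  5: Δx=-2 Δy=+0 Δt=4 [BAD: non-unit step]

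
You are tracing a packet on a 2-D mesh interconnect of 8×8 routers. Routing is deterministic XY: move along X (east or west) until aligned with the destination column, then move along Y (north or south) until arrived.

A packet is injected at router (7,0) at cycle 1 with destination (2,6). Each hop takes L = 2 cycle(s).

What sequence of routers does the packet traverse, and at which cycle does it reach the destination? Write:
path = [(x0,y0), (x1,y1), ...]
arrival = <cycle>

src (7,0)  cyc=1
W→(6,0)  cyc=3
W→(5,0)  cyc=5
W→(4,0)  cyc=7
W→(3,0)  cyc=9
W→(2,0)  cyc=11
N→(2,1)  cyc=13
N→(2,2)  cyc=15
N→(2,3)  cyc=17
N→(2,4)  cyc=19
N→(2,5)  cyc=21
N→(2,6)  cyc=23

path = [(7,0), (6,0), (5,0), (4,0), (3,0), (2,0), (2,1), (2,2), (2,3), (2,4), (2,5), (2,6)]
arrival = 23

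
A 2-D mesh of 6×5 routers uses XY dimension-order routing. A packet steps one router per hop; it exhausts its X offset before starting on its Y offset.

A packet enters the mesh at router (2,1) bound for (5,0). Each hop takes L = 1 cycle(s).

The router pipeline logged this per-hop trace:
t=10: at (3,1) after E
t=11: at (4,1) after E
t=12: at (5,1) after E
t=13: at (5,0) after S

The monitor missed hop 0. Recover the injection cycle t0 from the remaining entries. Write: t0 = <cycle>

t0 = 9

The first recorded entry is hop 1 at cycle 10.
t0 = cyc[1] − L = 10 − 1 = 9.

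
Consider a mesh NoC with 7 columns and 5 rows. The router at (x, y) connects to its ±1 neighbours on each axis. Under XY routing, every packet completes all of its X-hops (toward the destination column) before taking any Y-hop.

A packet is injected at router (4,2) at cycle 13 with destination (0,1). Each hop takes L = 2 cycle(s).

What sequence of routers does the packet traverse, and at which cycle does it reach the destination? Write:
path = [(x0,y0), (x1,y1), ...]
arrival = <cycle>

path = [(4,2), (3,2), (2,2), (1,2), (0,2), (0,1)]
arrival = 23

  0. router=(4,2) cycle=13 (inject)
  1. router=(3,2) cycle=15 dir=W
  2. router=(2,2) cycle=17 dir=W
  3. router=(1,2) cycle=19 dir=W
  4. router=(0,2) cycle=21 dir=W
  5. router=(0,1) cycle=23 dir=S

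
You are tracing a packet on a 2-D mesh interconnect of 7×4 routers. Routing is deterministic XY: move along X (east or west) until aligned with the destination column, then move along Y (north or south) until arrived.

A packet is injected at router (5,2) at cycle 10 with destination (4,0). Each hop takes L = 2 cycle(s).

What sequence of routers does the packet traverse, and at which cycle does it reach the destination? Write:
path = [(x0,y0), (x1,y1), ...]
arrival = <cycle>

t=10: at (5,2)
t=12: at (4,2) after W
t=14: at (4,1) after S
t=16: at (4,0) after S

path = [(5,2), (4,2), (4,1), (4,0)]
arrival = 16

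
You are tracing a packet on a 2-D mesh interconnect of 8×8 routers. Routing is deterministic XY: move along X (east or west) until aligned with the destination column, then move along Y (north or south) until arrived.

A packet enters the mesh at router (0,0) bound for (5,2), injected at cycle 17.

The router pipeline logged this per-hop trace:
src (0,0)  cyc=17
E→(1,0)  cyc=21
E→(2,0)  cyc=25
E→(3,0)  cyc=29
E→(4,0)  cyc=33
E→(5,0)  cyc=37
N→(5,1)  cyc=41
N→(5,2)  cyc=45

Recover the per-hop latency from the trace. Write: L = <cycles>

cyc[1] − cyc[0] = 21 − 17 = 4.
Each hop adds L, hence L = 4.

L = 4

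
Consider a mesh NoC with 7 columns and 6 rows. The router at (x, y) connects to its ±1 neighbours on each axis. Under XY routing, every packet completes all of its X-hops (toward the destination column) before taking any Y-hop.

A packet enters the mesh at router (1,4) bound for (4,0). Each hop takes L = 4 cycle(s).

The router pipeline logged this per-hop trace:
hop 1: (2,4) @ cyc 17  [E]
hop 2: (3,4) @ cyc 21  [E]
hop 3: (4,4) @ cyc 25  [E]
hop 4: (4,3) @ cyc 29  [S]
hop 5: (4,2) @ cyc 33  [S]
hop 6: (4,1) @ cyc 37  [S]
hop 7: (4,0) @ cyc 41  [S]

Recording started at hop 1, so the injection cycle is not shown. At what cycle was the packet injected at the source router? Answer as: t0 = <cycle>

t0 = 13

Hop 1 reached at cycle 17; hop k is at t0 + k·L.
So t0 = 17 − 1·4 = 13.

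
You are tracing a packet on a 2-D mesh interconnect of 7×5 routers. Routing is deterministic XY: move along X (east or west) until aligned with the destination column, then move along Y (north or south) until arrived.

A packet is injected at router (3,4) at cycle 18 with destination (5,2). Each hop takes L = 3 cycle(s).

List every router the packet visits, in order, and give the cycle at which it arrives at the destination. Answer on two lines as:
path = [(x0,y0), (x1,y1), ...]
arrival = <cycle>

path = [(3,4), (4,4), (5,4), (5,3), (5,2)]
arrival = 30

  0. router=(3,4) cycle=18 (inject)
  1. router=(4,4) cycle=21 dir=E
  2. router=(5,4) cycle=24 dir=E
  3. router=(5,3) cycle=27 dir=S
  4. router=(5,2) cycle=30 dir=S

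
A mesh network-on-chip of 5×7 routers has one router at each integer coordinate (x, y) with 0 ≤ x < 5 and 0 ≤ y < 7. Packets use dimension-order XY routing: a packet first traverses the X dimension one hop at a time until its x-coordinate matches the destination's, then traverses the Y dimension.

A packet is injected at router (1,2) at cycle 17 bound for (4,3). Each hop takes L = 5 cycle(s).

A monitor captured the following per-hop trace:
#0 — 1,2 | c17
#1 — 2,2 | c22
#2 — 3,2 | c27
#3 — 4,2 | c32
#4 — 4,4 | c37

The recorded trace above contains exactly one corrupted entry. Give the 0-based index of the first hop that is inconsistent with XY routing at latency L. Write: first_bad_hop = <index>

first_bad_hop = 4

hop 1: step (+1,+0), +5 cyc — ok
hop 2: step (+1,+0), +5 cyc — ok
hop 3: step (+1,+0), +5 cyc — ok
hop 4: step (+0,+2), +5 cyc — BAD: non-unit step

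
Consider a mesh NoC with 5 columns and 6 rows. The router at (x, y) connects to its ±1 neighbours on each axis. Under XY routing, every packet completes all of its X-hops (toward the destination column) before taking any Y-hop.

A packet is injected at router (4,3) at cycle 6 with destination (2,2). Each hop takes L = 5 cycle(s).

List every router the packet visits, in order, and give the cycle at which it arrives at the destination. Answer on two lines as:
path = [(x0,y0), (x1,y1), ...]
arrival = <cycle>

src (4,3)  cyc=6
W→(3,3)  cyc=11
W→(2,3)  cyc=16
S→(2,2)  cyc=21

path = [(4,3), (3,3), (2,3), (2,2)]
arrival = 21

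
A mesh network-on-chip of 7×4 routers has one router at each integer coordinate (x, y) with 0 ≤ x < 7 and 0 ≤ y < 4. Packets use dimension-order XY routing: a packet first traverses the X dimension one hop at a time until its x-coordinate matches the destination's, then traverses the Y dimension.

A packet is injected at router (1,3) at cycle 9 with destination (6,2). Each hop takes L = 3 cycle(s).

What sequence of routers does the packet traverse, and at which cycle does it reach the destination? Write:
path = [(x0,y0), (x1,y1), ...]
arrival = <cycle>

path = [(1,3), (2,3), (3,3), (4,3), (5,3), (6,3), (6,2)]
arrival = 27

  0. router=(1,3) cycle=9 (inject)
  1. router=(2,3) cycle=12 dir=E
  2. router=(3,3) cycle=15 dir=E
  3. router=(4,3) cycle=18 dir=E
  4. router=(5,3) cycle=21 dir=E
  5. router=(6,3) cycle=24 dir=E
  6. router=(6,2) cycle=27 dir=S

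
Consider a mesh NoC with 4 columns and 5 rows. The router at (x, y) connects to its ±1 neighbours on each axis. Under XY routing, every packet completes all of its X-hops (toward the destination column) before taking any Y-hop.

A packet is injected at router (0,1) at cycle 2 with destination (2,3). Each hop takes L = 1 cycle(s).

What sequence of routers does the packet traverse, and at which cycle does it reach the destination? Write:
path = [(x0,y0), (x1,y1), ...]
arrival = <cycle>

#0 — 0,1 | c2
#1 — 1,1 | c3 | E
#2 — 2,1 | c4 | E
#3 — 2,2 | c5 | N
#4 — 2,3 | c6 | N

path = [(0,1), (1,1), (2,1), (2,2), (2,3)]
arrival = 6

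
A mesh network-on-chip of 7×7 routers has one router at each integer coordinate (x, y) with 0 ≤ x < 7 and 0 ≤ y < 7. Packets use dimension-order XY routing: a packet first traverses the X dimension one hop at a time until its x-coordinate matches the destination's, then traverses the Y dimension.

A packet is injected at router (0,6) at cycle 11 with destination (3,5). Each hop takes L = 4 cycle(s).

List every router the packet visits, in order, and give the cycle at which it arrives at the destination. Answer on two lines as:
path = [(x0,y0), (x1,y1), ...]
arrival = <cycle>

#0 — 0,6 | c11
#1 — 1,6 | c15 | E
#2 — 2,6 | c19 | E
#3 — 3,6 | c23 | E
#4 — 3,5 | c27 | S

path = [(0,6), (1,6), (2,6), (3,6), (3,5)]
arrival = 27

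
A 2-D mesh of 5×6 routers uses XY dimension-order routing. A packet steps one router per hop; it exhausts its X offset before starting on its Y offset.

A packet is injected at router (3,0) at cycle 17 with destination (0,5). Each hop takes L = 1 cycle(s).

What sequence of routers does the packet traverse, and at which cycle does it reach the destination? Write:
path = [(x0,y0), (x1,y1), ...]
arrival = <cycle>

path = [(3,0), (2,0), (1,0), (0,0), (0,1), (0,2), (0,3), (0,4), (0,5)]
arrival = 25

#0 — 3,0 | c17
#1 — 2,0 | c18 | W
#2 — 1,0 | c19 | W
#3 — 0,0 | c20 | W
#4 — 0,1 | c21 | N
#5 — 0,2 | c22 | N
#6 — 0,3 | c23 | N
#7 — 0,4 | c24 | N
#8 — 0,5 | c25 | N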